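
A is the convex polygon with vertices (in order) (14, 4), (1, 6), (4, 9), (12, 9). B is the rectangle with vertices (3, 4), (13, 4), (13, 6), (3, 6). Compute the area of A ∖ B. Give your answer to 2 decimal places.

|A| = 42.5, |A∩B| = 10.7692.
|A ∖ B| = |A| − |A∩B| = 42.5 − 10.7692 = 31.73.

31.73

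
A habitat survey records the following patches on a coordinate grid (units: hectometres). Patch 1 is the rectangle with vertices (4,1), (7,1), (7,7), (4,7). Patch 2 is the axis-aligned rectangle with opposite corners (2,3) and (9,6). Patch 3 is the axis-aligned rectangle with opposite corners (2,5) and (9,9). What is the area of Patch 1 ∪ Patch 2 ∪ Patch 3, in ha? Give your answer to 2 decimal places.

48.00

By inclusion–exclusion:
Individual areas: |Patch 1| = 18, |Patch 2| = 21, |Patch 3| = 28.
|Patch 1∩Patch 2|: x∈[4,7], y∈[3,6] → 3·3 = 9.
|Patch 1∩Patch 3|: x∈[4,7], y∈[5,7] → 3·2 = 6.
|Patch 2∩Patch 3|: x∈[2,9], y∈[5,6] → 7·1 = 7.
|Patch 1∩Patch 2∩Patch 3| = 3.
|Patch 1 ∪ Patch 2 ∪ Patch 3| = 67 − 22 + 3 = 48.00.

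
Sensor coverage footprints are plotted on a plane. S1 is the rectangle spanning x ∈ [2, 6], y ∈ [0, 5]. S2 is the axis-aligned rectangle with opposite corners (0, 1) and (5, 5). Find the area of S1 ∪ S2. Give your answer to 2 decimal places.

By inclusion–exclusion:
Individual areas: |S1| = 20, |S2| = 20.
|S1∩S2|: x∈[2,5], y∈[1,5] → 3·4 = 12.
|S1 ∪ S2| = 40 − 12 = 28.00.

28.00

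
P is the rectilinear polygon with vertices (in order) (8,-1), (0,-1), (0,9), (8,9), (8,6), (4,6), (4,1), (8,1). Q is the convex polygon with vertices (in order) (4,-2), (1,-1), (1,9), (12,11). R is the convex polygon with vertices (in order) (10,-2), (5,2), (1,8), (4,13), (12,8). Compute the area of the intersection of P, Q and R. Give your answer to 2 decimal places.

The intersection is the polygon with vertices (8,9), (8,6), (4,6), (4,3.5), (1,8), (1.6,9).
By the shoelace formula its area is 21.45.

21.45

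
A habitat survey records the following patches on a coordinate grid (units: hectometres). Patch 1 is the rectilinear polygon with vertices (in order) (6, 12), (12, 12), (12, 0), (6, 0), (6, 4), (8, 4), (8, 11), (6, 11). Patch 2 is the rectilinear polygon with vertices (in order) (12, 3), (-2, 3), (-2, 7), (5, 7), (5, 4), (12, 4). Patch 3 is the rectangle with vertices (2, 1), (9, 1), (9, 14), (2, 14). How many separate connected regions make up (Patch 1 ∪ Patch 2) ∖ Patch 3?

(Patch 1 ∪ Patch 2) ∖ Patch 3 splits into 2 disjoint pieces (area 39, area 16).

2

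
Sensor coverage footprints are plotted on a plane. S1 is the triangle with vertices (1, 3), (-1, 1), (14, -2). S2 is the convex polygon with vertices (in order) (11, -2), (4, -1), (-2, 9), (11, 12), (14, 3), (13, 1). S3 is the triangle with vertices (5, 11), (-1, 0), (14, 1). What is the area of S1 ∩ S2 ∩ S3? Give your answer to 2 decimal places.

5.18

The intersection is the polygon with vertices (1.78,2.7), (7.352,0.557), (3.231,0.282).
By the shoelace formula its area is 5.18.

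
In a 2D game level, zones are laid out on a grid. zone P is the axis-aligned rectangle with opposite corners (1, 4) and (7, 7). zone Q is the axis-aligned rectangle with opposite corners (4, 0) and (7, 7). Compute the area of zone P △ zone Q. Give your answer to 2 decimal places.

|zone P∩zone Q|: x∈[4,7], y∈[4,7] → 3·3 = 9.
|zone P △ zone Q| = |zone P| + |zone Q| − 2·|zone P∩zone Q| = 18 + 21 − 18 = 21.00.

21.00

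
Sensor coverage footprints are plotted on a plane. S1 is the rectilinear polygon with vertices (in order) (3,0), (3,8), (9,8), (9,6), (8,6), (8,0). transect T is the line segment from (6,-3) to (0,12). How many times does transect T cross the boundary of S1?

2

The segment meets the boundary at (3,4.5), (4.8,0).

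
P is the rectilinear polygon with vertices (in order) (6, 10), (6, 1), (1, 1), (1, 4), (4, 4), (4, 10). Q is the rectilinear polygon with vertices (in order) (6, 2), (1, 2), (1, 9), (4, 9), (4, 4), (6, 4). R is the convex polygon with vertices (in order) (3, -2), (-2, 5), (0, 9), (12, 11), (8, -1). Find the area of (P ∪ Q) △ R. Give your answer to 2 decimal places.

72.67

|P ∪ Q| = 42.
|(P ∪ Q) ∩ R| = 41.6667.
|(P ∪ Q) △ R| = 42 + 114 − 83.3333 = 72.67.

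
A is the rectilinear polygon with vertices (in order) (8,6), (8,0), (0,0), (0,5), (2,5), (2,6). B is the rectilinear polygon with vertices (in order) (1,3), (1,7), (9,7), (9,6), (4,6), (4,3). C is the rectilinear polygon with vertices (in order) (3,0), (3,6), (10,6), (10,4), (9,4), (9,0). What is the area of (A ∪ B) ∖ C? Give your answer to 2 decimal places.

25.00

|A ∪ B| = 55.
|(A ∪ B) ∩ C| = 30.
|(A ∪ B) ∖ C| = 55 − 30 = 25.00.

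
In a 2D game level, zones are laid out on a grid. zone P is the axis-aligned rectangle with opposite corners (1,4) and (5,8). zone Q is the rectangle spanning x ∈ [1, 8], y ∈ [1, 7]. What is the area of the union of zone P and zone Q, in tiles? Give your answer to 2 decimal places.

By inclusion–exclusion:
Individual areas: |zone P| = 16, |zone Q| = 42.
|zone P∩zone Q|: x∈[1,5], y∈[4,7] → 4·3 = 12.
|zone P ∪ zone Q| = 58 − 12 = 46.00.

46.00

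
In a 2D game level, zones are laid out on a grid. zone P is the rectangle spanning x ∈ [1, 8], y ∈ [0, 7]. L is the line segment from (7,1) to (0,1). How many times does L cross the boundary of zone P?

1

The segment meets the boundary at (1,1).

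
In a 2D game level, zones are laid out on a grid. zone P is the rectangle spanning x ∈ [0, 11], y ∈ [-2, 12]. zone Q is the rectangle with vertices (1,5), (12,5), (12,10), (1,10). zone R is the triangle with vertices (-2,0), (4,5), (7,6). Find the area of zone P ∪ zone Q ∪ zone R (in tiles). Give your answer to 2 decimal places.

159.33

By inclusion–exclusion:
Individual areas: |zone P| = 154, |zone Q| = 55, |zone R| = 4.5.
|zone P∩zone Q|: x∈[1,11], y∈[5,10] → 10·5 = 50.
|zone P∩zone R| = 4.1667.
|zone Q∩zone R| = 0.75.
|zone P∩zone Q∩zone R| = 0.75.
|zone P ∪ zone Q ∪ zone R| = 213.5 − 54.9167 + 0.75 = 159.33.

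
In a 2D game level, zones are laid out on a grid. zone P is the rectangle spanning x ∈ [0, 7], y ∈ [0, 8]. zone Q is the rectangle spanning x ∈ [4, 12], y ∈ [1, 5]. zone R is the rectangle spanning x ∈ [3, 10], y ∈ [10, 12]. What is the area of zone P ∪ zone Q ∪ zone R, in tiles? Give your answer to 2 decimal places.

By inclusion–exclusion:
Individual areas: |zone P| = 56, |zone Q| = 32, |zone R| = 14.
|zone P∩zone Q|: x∈[4,7], y∈[1,5] → 3·4 = 12.
|zone P∩zone R| = 0 (no overlap).
|zone Q∩zone R| = 0 (no overlap).
|zone P∩zone Q∩zone R| = 0.
|zone P ∪ zone Q ∪ zone R| = 102 − 12 + 0 = 90.00.

90.00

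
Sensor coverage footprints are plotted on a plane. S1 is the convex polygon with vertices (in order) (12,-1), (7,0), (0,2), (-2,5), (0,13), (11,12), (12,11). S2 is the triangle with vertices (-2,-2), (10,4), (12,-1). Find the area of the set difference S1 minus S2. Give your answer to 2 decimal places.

136.27

|S1| = 155.5, |S1∩S2| = 19.2273.
|S1 ∖ S2| = |S1| − |S1∩S2| = 155.5 − 19.2273 = 136.27.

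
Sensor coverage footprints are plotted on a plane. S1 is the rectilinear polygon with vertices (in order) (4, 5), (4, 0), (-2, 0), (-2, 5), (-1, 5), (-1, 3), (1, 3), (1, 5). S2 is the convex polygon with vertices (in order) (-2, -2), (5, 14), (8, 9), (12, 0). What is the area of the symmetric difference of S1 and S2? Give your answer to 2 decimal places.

|S1| = 26, |S2| = 108.5, |S1∩S2| = 19.4018.
|S1 △ S2| = |S1| + |S2| − 2·|S1∩S2| = 26 + 108.5 − 38.8036 = 95.70.

95.70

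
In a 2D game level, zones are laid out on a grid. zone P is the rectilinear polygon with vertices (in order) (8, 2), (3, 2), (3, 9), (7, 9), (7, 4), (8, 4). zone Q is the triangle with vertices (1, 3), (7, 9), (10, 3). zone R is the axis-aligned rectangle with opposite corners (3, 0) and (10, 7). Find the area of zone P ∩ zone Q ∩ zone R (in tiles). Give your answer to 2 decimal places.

15.00

The intersection is the polygon with vertices (5,7), (7,7), (7,4), (8,4), (8,3), (3,3), (3,5).
By the shoelace formula its area is 15.00.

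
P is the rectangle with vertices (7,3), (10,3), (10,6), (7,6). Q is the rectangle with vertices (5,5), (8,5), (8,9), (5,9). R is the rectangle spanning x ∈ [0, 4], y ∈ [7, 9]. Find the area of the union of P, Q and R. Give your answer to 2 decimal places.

28.00

By inclusion–exclusion:
Individual areas: |P| = 9, |Q| = 12, |R| = 8.
|P∩Q|: x∈[7,8], y∈[5,6] → 1·1 = 1.
|P∩R| = 0 (no overlap).
|Q∩R| = 0 (no overlap).
|P∩Q∩R| = 0.
|P ∪ Q ∪ R| = 29 − 1 + 0 = 28.00.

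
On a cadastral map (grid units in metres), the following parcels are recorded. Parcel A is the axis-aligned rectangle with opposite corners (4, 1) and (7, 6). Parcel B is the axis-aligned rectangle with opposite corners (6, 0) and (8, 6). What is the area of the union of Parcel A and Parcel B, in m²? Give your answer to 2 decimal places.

By inclusion–exclusion:
Individual areas: |Parcel A| = 15, |Parcel B| = 12.
|Parcel A∩Parcel B|: x∈[6,7], y∈[1,6] → 1·5 = 5.
|Parcel A ∪ Parcel B| = 27 − 5 = 22.00.

22.00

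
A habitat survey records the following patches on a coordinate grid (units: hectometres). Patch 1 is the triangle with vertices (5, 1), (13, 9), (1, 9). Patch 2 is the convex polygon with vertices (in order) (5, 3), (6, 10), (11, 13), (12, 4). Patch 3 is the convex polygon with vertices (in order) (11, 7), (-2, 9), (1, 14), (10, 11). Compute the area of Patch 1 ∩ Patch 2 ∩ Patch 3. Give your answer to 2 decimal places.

7.85

The intersection is the polygon with vertices (5.857,9), (10.5,9), (11,7), (5.688,7.817).
By the shoelace formula its area is 7.85.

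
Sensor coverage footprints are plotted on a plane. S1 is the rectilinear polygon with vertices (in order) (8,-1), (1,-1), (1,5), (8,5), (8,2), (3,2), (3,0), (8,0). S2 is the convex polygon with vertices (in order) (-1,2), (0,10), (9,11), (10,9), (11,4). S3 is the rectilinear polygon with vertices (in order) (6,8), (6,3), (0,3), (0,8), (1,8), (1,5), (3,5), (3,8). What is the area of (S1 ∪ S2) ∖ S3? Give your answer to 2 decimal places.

74.42

|S1 ∪ S2| = 98.4167.
|(S1 ∪ S2) ∩ S3| = 24.
|(S1 ∪ S2) ∖ S3| = 98.4167 − 24 = 74.42.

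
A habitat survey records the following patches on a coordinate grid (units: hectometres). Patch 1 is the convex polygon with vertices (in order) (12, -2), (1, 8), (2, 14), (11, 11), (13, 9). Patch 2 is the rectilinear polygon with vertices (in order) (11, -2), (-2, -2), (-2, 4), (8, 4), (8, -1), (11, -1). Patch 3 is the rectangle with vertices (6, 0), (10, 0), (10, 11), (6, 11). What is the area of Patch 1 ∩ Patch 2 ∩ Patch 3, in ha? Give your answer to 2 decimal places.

2.91

The intersection is the polygon with vertices (8,4), (8,1.636), (6,3.454), (6,4).
By the shoelace formula its area is 2.91.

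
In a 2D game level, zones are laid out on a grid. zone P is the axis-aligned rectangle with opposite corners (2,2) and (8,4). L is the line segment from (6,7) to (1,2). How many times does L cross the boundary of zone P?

2

The segment meets the boundary at (2,3), (3,4).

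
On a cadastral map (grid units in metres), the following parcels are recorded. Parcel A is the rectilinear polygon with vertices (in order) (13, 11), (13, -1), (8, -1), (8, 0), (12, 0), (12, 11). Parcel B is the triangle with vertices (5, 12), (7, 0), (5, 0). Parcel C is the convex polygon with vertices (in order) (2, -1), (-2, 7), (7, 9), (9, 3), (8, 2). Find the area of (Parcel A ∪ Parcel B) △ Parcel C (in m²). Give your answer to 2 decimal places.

|Parcel A ∪ Parcel B| = 28.
|(Parcel A ∪ Parcel B) ∩ Parcel C| = 9.2197.
|(Parcel A ∪ Parcel B) △ Parcel C| = 28 + 66.5 − 18.4394 = 76.06.

76.06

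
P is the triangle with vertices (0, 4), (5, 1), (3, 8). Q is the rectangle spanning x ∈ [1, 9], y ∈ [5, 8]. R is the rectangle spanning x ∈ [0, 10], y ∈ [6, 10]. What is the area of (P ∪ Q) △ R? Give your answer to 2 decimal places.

|P ∪ Q| = 33.881.
|(P ∪ Q) ∩ R| = 16.
|(P ∪ Q) △ R| = 33.881 + 40 − 32 = 41.88.

41.88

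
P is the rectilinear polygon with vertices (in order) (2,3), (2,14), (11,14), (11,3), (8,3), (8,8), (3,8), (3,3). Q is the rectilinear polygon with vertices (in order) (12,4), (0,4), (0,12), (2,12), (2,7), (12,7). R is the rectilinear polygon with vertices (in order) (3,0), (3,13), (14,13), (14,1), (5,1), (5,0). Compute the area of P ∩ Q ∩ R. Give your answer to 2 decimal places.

9.00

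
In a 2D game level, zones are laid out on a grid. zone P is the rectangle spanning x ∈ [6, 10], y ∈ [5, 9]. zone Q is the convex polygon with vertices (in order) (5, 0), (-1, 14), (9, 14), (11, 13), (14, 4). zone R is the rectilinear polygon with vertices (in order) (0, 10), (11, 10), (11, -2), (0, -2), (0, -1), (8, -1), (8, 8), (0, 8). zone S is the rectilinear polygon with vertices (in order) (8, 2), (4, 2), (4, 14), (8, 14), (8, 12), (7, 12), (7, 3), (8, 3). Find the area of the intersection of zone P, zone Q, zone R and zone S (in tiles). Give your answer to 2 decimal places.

1.00

The intersection is the polygon with vertices (7,9), (7,8), (6,8), (6,9).
By the shoelace formula its area is 1.00.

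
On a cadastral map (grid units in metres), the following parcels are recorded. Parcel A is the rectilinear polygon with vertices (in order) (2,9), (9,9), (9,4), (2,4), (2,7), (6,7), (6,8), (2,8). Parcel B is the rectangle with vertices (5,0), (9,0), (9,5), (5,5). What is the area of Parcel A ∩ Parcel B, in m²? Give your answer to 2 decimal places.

4.00

The intersection is the polygon with vertices (9,4), (5,4), (5,5), (9,5).
By the shoelace formula its area is 4.00.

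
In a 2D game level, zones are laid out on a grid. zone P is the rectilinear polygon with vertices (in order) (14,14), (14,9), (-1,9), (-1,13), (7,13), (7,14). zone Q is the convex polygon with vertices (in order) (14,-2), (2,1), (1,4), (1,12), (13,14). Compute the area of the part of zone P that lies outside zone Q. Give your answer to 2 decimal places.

18.22

|zone P| = 67, |zone P∩zone Q| = 48.7812.
|zone P ∖ zone Q| = |zone P| − |zone P∩zone Q| = 67 − 48.7812 = 18.22.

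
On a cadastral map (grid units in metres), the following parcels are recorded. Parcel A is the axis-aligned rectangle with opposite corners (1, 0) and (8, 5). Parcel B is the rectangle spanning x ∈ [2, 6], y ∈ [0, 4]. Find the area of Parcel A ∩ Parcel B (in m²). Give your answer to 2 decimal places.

16.00

|Parcel A∩Parcel B|: x∈[2,6], y∈[0,4] → 4·4 = 16.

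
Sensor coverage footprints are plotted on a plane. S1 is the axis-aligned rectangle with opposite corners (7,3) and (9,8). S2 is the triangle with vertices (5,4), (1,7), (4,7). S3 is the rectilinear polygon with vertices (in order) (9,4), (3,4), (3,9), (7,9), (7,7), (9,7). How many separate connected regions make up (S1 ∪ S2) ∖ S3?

3

(S1 ∪ S2) ∖ S3 splits into 3 disjoint pieces (area 2, area 2, area 1.5).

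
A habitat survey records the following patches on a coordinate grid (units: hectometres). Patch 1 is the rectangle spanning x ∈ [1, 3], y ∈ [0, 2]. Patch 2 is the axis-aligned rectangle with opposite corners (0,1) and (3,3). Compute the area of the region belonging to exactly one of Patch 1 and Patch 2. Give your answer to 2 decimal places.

6.00

|Patch 1∩Patch 2|: x∈[1,3], y∈[1,2] → 2·1 = 2.
|Patch 1 △ Patch 2| = |Patch 1| + |Patch 2| − 2·|Patch 1∩Patch 2| = 4 + 6 − 4 = 6.00.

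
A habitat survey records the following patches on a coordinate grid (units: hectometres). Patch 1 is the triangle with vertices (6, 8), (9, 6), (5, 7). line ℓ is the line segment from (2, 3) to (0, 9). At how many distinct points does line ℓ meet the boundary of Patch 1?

The segment lies entirely outside Patch 1 and never meets its boundary.

0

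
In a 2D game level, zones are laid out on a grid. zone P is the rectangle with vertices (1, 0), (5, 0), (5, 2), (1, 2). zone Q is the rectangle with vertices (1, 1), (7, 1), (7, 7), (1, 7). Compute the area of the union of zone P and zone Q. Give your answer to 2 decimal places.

40.00

By inclusion–exclusion:
Individual areas: |zone P| = 8, |zone Q| = 36.
|zone P∩zone Q|: x∈[1,5], y∈[1,2] → 4·1 = 4.
|zone P ∪ zone Q| = 44 − 4 = 40.00.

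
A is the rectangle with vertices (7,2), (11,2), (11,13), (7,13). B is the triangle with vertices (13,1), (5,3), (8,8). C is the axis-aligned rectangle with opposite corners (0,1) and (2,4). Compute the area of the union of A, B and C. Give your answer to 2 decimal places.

By inclusion–exclusion:
Individual areas: |A| = 44, |B| = 23, |C| = 6.
|A∩B| = 16.3667.
|A∩C| = 0 (no overlap).
|B∩C| = 0.
|A∩B∩C| = 0.
|A ∪ B ∪ C| = 73 − 16.3667 + 0 = 56.63.

56.63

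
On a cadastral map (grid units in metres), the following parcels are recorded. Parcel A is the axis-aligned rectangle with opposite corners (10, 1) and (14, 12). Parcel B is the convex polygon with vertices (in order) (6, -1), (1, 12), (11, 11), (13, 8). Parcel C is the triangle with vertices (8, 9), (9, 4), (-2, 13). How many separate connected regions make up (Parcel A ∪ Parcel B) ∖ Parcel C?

(Parcel A ∪ Parcel B) ∖ Parcel C is a single connected region.

1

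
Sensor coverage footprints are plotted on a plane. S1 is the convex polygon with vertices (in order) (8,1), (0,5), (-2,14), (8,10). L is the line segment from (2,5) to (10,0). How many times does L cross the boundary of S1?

The segment meets the boundary at (8,1.25).

1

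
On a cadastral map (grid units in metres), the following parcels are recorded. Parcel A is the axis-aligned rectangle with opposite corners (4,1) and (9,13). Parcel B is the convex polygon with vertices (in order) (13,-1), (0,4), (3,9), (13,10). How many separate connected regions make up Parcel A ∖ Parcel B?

2

Parcel A ∖ Parcel B splits into 2 disjoint pieces (area 18.25, area 2.7769).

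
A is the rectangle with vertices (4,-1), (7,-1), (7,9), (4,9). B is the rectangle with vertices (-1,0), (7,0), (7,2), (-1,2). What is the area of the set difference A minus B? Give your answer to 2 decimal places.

24.00

|A∩B|: x∈[4,7], y∈[0,2] → 3·2 = 6.
|A| = 30.
|A ∖ B| = |A| − |A∩B| = 30 − 6 = 24.00.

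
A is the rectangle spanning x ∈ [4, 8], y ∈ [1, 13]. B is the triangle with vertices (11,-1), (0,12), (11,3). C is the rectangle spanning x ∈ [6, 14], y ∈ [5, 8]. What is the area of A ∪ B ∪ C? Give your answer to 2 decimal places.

By inclusion–exclusion:
Individual areas: |A| = 48, |B| = 22, |C| = 24.
|A∩B| = 8.7273.
|A∩C|: x∈[6,8], y∈[5,8] → 2·3 = 6.
|B∩C| = 2.6717.
|A∩B∩C| = 2.5455.
|A ∪ B ∪ C| = 94 − 17.399 + 2.5455 = 79.15.

79.15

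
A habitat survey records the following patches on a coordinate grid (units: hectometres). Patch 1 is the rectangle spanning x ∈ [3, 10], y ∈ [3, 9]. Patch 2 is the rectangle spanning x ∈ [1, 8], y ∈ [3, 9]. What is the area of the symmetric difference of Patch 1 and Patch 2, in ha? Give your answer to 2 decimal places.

24.00

|Patch 1∩Patch 2|: x∈[3,8], y∈[3,9] → 5·6 = 30.
|Patch 1 △ Patch 2| = |Patch 1| + |Patch 2| − 2·|Patch 1∩Patch 2| = 42 + 42 − 60 = 24.00.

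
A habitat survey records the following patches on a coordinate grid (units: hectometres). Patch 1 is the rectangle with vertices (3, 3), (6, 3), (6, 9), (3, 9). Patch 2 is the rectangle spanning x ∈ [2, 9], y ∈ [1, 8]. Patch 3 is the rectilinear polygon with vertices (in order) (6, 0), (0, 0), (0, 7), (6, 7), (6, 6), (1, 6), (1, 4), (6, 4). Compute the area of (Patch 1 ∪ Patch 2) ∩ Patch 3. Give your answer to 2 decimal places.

|Patch 1 ∪ Patch 2| = 52.
|(Patch 1 ∪ Patch 2) ∩ Patch 3| = 16.00.

16.00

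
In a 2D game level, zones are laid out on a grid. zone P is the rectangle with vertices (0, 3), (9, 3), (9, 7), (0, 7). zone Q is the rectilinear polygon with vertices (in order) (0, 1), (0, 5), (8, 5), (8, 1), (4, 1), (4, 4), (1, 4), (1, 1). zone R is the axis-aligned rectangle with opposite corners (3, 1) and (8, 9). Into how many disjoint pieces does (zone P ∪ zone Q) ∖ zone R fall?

(zone P ∪ zone Q) ∖ zone R splits into 2 disjoint pieces (area 14, area 4).

2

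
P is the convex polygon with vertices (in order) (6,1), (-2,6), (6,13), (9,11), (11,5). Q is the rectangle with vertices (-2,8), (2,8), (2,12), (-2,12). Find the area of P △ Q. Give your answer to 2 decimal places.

|P| = 85, |Q| = 16, |P∩Q| = 1.2857.
|P △ Q| = |P| + |Q| − 2·|P∩Q| = 85 + 16 − 2.5714 = 98.43.

98.43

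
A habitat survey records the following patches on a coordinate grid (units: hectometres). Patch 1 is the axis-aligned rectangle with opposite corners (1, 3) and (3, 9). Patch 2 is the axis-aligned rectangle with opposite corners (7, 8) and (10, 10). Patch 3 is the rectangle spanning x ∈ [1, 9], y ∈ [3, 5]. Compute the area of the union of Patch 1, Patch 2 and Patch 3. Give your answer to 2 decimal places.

By inclusion–exclusion:
Individual areas: |Patch 1| = 12, |Patch 2| = 6, |Patch 3| = 16.
|Patch 1∩Patch 2| = 0 (no overlap).
|Patch 1∩Patch 3|: x∈[1,3], y∈[3,5] → 2·2 = 4.
|Patch 2∩Patch 3| = 0 (no overlap).
|Patch 1∩Patch 2∩Patch 3| = 0.
|Patch 1 ∪ Patch 2 ∪ Patch 3| = 34 − 4 + 0 = 30.00.

30.00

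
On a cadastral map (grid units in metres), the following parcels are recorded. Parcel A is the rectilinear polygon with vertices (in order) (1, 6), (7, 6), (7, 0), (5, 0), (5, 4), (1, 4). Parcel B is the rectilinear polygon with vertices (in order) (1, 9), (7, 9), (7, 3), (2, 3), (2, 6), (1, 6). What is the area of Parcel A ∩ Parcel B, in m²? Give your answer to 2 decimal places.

12.00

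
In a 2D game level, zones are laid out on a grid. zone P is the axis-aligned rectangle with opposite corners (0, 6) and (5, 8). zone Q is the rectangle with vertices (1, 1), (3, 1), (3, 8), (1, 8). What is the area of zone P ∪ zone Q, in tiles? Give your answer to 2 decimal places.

By inclusion–exclusion:
Individual areas: |zone P| = 10, |zone Q| = 14.
|zone P∩zone Q|: x∈[1,3], y∈[6,8] → 2·2 = 4.
|zone P ∪ zone Q| = 24 − 4 = 20.00.

20.00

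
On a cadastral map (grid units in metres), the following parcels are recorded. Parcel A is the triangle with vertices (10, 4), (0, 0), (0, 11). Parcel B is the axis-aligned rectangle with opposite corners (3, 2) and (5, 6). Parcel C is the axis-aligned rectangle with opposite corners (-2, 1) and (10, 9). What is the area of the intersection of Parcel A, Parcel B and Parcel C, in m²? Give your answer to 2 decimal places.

The intersection is the polygon with vertices (3,6), (5,6), (5,2), (3,2).
By the shoelace formula its area is 8.00.

8.00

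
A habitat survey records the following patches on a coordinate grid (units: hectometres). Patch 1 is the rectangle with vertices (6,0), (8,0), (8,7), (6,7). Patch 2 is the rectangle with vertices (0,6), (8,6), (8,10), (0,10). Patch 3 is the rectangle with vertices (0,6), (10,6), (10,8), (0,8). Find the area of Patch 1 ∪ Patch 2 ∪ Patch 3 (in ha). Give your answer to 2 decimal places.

48.00

By inclusion–exclusion:
Individual areas: |Patch 1| = 14, |Patch 2| = 32, |Patch 3| = 20.
|Patch 1∩Patch 2|: x∈[6,8], y∈[6,7] → 2·1 = 2.
|Patch 1∩Patch 3|: x∈[6,8], y∈[6,7] → 2·1 = 2.
|Patch 2∩Patch 3|: x∈[0,8], y∈[6,8] → 8·2 = 16.
|Patch 1∩Patch 2∩Patch 3| = 2.
|Patch 1 ∪ Patch 2 ∪ Patch 3| = 66 − 20 + 2 = 48.00.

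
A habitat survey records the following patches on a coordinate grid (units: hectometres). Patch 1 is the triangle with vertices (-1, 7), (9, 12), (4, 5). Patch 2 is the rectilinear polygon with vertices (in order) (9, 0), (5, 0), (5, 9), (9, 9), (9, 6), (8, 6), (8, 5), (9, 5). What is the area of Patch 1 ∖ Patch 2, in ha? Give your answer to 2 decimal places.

|Patch 1| = 22.5, |Patch 1∩Patch 2| = 2.4143.
|Patch 1 ∖ Patch 2| = |Patch 1| − |Patch 1∩Patch 2| = 22.5 − 2.4143 = 20.09.

20.09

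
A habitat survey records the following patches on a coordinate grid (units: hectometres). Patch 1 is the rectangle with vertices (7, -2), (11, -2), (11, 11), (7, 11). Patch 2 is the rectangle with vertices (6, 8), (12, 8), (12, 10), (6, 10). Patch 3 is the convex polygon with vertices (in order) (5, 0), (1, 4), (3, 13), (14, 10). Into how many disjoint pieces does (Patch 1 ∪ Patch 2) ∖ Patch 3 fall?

(Patch 1 ∪ Patch 2) ∖ Patch 3 splits into 2 disjoint pieces (area 25.7778, area 0.0606).

2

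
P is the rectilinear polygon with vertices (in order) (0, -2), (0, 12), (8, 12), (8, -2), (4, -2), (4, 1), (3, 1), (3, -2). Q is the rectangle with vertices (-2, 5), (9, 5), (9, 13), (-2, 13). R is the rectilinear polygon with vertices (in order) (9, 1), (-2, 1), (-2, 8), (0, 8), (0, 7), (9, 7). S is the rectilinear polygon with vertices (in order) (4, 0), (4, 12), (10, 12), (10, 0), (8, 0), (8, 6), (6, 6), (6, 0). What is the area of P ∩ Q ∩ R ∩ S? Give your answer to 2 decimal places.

6.00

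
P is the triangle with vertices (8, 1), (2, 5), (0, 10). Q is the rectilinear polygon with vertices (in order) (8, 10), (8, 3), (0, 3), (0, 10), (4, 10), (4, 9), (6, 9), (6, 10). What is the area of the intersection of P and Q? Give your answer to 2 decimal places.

The intersection is the polygon with vertices (2,5), (0,10), (6.222,3), (5,3).
By the shoelace formula its area is 9.78.

9.78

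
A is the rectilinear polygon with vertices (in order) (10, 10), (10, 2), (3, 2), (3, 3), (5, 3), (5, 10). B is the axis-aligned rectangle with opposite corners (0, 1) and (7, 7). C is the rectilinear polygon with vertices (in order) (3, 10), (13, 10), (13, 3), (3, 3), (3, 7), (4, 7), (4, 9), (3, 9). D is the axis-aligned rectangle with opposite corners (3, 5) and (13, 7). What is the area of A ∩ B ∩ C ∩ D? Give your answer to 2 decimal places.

4.00

The intersection is the polygon with vertices (7,7), (7,5), (5,5), (5,7).
By the shoelace formula its area is 4.00.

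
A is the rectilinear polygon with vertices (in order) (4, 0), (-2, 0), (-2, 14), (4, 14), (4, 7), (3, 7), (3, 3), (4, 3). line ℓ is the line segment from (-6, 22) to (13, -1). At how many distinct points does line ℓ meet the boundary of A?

The segment meets the boundary at (4,9.895), (0.609,14).

2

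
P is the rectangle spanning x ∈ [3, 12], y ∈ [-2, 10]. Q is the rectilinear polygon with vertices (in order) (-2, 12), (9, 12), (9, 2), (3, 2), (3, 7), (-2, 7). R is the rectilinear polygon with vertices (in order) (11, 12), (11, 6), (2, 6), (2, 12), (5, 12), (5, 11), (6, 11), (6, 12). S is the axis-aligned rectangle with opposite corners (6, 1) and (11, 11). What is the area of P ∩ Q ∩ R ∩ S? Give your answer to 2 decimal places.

The intersection is the polygon with vertices (9,6), (6,6), (6,10), (9,10).
By the shoelace formula its area is 12.00.

12.00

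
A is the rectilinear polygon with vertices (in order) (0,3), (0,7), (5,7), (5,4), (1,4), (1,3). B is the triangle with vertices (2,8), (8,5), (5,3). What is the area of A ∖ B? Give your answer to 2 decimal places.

11.75

|A| = 16, |A∩B| = 4.25.
|A ∖ B| = |A| − |A∩B| = 16 − 4.25 = 11.75.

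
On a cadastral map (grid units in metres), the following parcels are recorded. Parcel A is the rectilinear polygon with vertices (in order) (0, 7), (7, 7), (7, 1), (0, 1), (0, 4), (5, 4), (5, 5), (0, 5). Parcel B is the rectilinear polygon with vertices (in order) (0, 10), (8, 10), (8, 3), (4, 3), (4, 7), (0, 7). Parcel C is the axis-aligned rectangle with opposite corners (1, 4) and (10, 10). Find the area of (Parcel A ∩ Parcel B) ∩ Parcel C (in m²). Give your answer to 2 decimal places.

|Parcel A ∩ Parcel B| = 11.
|(Parcel A ∩ Parcel B) ∩ Parcel C| = 8.00.

8.00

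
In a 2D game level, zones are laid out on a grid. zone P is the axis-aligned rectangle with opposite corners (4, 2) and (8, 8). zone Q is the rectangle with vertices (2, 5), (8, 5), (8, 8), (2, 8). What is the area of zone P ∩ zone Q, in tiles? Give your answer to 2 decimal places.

|zone P∩zone Q|: x∈[4,8], y∈[5,8] → 4·3 = 12.

12.00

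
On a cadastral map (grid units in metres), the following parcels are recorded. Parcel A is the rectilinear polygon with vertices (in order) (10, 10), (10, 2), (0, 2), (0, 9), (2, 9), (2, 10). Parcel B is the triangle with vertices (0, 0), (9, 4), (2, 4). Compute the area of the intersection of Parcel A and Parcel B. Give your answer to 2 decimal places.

10.50

The intersection is the polygon with vertices (1,2), (2,4), (9,4), (4.5,2).
By the shoelace formula its area is 10.50.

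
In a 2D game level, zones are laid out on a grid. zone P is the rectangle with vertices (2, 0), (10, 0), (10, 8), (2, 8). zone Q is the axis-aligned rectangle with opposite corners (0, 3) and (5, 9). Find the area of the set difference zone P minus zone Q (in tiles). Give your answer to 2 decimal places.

|zone P∩zone Q|: x∈[2,5], y∈[3,8] → 3·5 = 15.
|zone P| = 64.
|zone P ∖ zone Q| = |zone P| − |zone P∩zone Q| = 64 − 15 = 49.00.

49.00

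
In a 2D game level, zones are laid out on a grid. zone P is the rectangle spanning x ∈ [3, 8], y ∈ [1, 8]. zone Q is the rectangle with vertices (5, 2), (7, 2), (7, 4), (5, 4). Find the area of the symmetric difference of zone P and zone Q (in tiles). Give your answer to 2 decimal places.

31.00

|zone P∩zone Q|: x∈[5,7], y∈[2,4] → 2·2 = 4.
|zone P △ zone Q| = |zone P| + |zone Q| − 2·|zone P∩zone Q| = 35 + 4 − 8 = 31.00.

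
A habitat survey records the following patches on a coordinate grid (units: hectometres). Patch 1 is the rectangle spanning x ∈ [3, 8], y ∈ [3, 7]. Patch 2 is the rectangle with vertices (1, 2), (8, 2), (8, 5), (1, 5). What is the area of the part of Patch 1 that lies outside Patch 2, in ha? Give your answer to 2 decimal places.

10.00

|Patch 1∩Patch 2|: x∈[3,8], y∈[3,5] → 5·2 = 10.
|Patch 1| = 20.
|Patch 1 ∖ Patch 2| = |Patch 1| − |Patch 1∩Patch 2| = 20 − 10 = 10.00.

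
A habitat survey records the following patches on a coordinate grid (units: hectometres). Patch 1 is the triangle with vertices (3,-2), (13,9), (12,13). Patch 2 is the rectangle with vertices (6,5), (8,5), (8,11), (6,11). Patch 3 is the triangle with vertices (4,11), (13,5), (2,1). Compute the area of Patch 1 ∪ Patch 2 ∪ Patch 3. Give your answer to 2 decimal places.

71.00

By inclusion–exclusion:
Individual areas: |Patch 1| = 25.5, |Patch 2| = 12, |Patch 3| = 51.
|Patch 1∩Patch 2| = 0.5333.
|Patch 1∩Patch 3| = 9.4969.
|Patch 2∩Patch 3| = 8.
|Patch 1∩Patch 2∩Patch 3| = 0.5333.
|Patch 1 ∪ Patch 2 ∪ Patch 3| = 88.5 − 18.0302 + 0.5333 = 71.00.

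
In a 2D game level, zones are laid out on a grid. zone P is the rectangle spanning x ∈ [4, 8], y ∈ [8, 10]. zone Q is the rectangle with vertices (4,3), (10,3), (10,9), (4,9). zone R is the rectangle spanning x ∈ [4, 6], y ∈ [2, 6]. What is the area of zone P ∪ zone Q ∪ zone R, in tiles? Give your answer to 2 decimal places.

By inclusion–exclusion:
Individual areas: |zone P| = 8, |zone Q| = 36, |zone R| = 8.
|zone P∩zone Q|: x∈[4,8], y∈[8,9] → 4·1 = 4.
|zone P∩zone R| = 0 (no overlap).
|zone Q∩zone R|: x∈[4,6], y∈[3,6] → 2·3 = 6.
|zone P∩zone Q∩zone R| = 0.
|zone P ∪ zone Q ∪ zone R| = 52 − 10 + 0 = 42.00.

42.00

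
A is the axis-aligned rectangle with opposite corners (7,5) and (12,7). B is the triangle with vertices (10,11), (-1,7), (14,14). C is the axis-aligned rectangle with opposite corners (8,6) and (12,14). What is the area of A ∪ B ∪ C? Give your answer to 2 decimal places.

42.74

By inclusion–exclusion:
Individual areas: |A| = 10, |B| = 8.5, |C| = 32.
|A∩B| = 0.
|A∩C|: x∈[8,12], y∈[6,7] → 4·1 = 4.
|B∩C| = 3.7606.
|A∩B∩C| = 0.
|A ∪ B ∪ C| = 50.5 − 7.7606 + 0 = 42.74.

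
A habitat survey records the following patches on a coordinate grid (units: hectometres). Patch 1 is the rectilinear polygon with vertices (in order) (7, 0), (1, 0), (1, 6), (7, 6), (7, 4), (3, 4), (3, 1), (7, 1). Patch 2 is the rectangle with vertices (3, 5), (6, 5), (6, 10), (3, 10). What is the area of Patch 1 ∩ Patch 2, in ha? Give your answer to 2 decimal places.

The intersection is the polygon with vertices (6,6), (6,5), (3,5), (3,6).
By the shoelace formula its area is 3.00.

3.00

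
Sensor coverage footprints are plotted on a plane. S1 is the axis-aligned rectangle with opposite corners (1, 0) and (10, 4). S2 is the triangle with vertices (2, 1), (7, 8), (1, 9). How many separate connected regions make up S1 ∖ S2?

S1 ∖ S2 is a single connected region.

1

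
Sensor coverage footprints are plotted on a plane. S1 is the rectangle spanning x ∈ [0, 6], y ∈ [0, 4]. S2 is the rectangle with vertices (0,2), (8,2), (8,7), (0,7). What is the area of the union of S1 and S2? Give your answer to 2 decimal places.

52.00

By inclusion–exclusion:
Individual areas: |S1| = 24, |S2| = 40.
|S1∩S2|: x∈[0,6], y∈[2,4] → 6·2 = 12.
|S1 ∪ S2| = 64 − 12 = 52.00.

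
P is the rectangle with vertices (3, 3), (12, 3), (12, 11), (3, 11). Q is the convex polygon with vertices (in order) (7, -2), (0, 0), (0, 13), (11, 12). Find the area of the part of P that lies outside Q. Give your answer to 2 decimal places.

19.43

|P| = 72, |P∩Q| = 52.5714.
|P ∖ Q| = |P| − |P∩Q| = 72 − 52.5714 = 19.43.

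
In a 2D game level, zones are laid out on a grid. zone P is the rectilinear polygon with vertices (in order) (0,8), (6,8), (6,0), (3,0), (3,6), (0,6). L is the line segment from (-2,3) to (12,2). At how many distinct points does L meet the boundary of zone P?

2

The segment meets the boundary at (6,2.429), (3,2.643).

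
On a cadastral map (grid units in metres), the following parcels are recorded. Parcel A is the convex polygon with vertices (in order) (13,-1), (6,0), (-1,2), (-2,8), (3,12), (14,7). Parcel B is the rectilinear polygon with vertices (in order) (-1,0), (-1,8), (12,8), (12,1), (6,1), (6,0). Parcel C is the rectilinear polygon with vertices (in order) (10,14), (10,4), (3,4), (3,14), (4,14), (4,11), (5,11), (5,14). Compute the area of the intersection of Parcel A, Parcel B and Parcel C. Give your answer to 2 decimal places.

The intersection is the polygon with vertices (10,8), (10,4), (3,4), (3,8).
By the shoelace formula its area is 28.00.

28.00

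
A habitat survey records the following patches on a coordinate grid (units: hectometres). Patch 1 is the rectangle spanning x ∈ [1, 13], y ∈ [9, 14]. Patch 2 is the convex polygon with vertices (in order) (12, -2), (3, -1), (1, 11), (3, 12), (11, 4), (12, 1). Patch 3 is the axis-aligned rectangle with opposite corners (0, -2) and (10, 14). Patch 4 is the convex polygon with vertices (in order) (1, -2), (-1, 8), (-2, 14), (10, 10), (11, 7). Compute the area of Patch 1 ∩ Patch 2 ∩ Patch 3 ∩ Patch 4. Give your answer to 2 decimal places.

The intersection is the polygon with vertices (3,12), (6,9), (1.333,9), (1,11).
By the shoelace formula its area is 9.17.

9.17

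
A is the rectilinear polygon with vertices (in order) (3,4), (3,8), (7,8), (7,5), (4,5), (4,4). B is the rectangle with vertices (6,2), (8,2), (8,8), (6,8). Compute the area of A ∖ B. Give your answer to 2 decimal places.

|A| = 13, |A∩B| = 3.
|A ∖ B| = |A| − |A∩B| = 13 − 3 = 10.00.

10.00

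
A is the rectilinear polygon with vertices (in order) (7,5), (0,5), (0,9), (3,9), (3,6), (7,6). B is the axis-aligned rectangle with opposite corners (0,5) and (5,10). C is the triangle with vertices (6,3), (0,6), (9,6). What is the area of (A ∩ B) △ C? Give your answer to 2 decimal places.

|A ∩ B| = 14.
|(A ∩ B) ∩ C| = 4.
|(A ∩ B) △ C| = 14 + 13.5 − 8 = 19.50.

19.50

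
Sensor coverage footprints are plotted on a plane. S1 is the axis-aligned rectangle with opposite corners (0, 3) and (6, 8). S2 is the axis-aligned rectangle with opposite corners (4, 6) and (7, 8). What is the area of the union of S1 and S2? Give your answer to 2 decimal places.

32.00

By inclusion–exclusion:
Individual areas: |S1| = 30, |S2| = 6.
|S1∩S2|: x∈[4,6], y∈[6,8] → 2·2 = 4.
|S1 ∪ S2| = 36 − 4 = 32.00.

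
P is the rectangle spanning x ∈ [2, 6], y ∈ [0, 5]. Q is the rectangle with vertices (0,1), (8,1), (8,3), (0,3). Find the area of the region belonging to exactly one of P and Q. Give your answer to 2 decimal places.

|P∩Q|: x∈[2,6], y∈[1,3] → 4·2 = 8.
|P △ Q| = |P| + |Q| − 2·|P∩Q| = 20 + 16 − 16 = 20.00.

20.00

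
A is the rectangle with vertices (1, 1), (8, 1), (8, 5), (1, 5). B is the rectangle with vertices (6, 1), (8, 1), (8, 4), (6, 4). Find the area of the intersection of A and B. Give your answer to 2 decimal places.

6.00

|A∩B|: x∈[6,8], y∈[1,4] → 2·3 = 6.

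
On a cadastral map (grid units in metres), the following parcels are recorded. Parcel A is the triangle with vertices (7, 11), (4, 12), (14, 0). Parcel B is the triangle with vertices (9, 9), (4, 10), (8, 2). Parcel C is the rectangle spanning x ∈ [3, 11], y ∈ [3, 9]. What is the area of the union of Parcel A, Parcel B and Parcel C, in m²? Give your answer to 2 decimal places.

By inclusion–exclusion:
Individual areas: |Parcel A| = 13, |Parcel B| = 18, |Parcel C| = 48.
|Parcel A∩Parcel B| = 3.5512.
|Parcel A∩Parcel C| = 6.3058.
|Parcel B∩Parcel C| = 15.4286.
|Parcel A∩Parcel B∩Parcel C| = 2.8618.
|Parcel A ∪ Parcel B ∪ Parcel C| = 79 − 25.2856 + 2.8618 = 56.58.

56.58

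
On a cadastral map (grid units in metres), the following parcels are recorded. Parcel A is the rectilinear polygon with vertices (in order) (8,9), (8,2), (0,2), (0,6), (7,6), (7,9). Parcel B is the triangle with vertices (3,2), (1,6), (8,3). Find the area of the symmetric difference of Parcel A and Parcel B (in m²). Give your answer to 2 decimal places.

24.00

|Parcel A| = 35, |Parcel B| = 11, |Parcel A∩Parcel B| = 11.
|Parcel A △ Parcel B| = |Parcel A| + |Parcel B| − 2·|Parcel A∩Parcel B| = 35 + 11 − 22 = 24.00.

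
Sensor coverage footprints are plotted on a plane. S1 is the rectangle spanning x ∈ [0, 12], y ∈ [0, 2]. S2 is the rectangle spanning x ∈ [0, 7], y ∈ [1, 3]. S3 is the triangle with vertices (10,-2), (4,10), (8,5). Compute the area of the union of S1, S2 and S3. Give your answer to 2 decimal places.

38.71

By inclusion–exclusion:
Individual areas: |S1| = 24, |S2| = 14, |S3| = 9.
|S1∩S2|: x∈[0,7], y∈[1,2] → 7·1 = 7.
|S1∩S3| = 1.2857.
|S2∩S3| = 0.
|S1∩S2∩S3| = 0.
|S1 ∪ S2 ∪ S3| = 47 − 8.2857 + 0 = 38.71.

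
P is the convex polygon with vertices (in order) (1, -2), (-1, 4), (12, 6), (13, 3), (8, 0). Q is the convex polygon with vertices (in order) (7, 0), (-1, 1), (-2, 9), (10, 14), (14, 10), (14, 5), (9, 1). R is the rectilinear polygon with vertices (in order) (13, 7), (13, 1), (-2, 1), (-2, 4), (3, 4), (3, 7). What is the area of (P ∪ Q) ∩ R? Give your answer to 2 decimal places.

69.04

|P ∪ Q| = 175.2757.
|(P ∪ Q) ∩ R| = 69.04.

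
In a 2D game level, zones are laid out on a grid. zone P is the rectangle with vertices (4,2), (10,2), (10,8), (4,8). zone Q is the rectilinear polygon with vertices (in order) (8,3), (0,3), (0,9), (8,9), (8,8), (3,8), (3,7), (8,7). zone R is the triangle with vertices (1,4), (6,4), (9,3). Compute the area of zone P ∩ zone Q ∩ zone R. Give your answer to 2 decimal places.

1.83

The intersection is the polygon with vertices (8,3.125), (4,3.625), (4,4), (6,4), (8,3.333).
By the shoelace formula its area is 1.83.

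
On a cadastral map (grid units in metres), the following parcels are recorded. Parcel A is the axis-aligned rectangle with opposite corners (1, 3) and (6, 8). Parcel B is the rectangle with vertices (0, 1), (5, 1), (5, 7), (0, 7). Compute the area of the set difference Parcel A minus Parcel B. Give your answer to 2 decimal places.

|Parcel A∩Parcel B|: x∈[1,5], y∈[3,7] → 4·4 = 16.
|Parcel A| = 25.
|Parcel A ∖ Parcel B| = |Parcel A| − |Parcel A∩Parcel B| = 25 − 16 = 9.00.

9.00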